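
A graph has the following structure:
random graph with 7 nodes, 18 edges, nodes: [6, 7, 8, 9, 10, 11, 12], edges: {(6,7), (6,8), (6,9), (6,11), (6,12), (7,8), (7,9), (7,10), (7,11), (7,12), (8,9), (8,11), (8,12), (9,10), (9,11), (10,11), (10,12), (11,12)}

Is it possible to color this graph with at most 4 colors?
No, G is not 4-colorable

The clique on vertices [6, 7, 8, 9, 11] has size 5 > 4, so it alone needs 5 colors.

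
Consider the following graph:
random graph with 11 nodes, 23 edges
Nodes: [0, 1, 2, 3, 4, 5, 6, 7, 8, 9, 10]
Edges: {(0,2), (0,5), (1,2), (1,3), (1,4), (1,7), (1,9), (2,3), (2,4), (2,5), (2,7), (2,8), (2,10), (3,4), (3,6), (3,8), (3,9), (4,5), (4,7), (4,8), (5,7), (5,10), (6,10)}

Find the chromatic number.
χ(G) = 4

Clique number ω(G) = 4 (lower bound: χ ≥ ω).
The clique on [2, 3, 4, 8] has size 4, forcing χ ≥ 4, and the coloring below uses 4 colors, so χ(G) = 4.
A valid 4-coloring: color 1: [2, 6, 9]; color 2: [0, 3, 7, 10]; color 3: [4]; color 4: [1, 5, 8].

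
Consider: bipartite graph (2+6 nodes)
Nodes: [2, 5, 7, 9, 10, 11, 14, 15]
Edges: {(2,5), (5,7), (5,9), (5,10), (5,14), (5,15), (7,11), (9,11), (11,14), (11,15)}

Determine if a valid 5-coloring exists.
Yes, G is 5-colorable

A valid 5-coloring: color 1: [5, 11]; color 2: [2, 7, 9, 10, 14, 15].
(χ(G) = 2 ≤ 5.)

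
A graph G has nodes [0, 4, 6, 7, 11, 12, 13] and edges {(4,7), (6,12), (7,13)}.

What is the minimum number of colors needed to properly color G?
χ(G) = 2

Clique number ω(G) = 2 (lower bound: χ ≥ ω).
The graph is bipartite (no odd cycle), so 2 colors suffice: χ(G) = 2.
A valid 2-coloring: color 1: [0, 6, 7, 11]; color 2: [4, 12, 13].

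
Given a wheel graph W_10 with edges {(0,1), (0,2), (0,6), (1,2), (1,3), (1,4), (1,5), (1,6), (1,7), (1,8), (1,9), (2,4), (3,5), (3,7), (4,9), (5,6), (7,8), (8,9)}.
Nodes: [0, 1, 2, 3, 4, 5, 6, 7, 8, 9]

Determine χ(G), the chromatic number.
χ(G) = 4

Clique number ω(G) = 3 (lower bound: χ ≥ ω).
Odd cycle [0, 6, 5, 3, 7, 8, 9, 4, 2] needs 3 colors (χ ≥ 3).
Vertex 1 is adjacent to every vertex of [0, 2, 3, 4, 5, 6, 7, 8, 9], which already need 3 colors among themselves, so 1 needs a new color (χ ≥ 4).
The coloring below uses 4 colors, so χ(G) = 4.
A valid 4-coloring: color 1: [1]; color 2: [0, 4, 5, 7]; color 3: [2, 3, 6, 8]; color 4: [9].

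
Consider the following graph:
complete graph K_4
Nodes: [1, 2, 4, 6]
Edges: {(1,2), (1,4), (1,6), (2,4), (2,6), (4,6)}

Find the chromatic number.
χ(G) = 4

Clique number ω(G) = 4 (lower bound: χ ≥ ω).
The clique on [1, 2, 4, 6] has size 4, forcing χ ≥ 4, and the coloring below uses 4 colors, so χ(G) = 4.
A valid 4-coloring: color 1: [4]; color 2: [6]; color 3: [1]; color 4: [2].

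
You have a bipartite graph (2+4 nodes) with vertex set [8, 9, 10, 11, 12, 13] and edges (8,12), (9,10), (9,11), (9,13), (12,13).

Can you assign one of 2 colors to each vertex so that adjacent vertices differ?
A valid 2-coloring: color 1: [9, 12]; color 2: [8, 10, 11, 13].
(χ(G) = 2 ≤ 2.)

Yes, G is 2-colorable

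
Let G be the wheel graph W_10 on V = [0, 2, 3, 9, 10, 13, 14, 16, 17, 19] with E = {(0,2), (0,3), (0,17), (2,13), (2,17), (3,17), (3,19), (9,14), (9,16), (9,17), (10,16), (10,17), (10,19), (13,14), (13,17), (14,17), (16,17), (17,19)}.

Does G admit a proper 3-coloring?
Odd cycle [16, 10, 19, 3, 0, 2, 13, 14, 9] needs 3 colors (χ ≥ 3).
Vertex 17 is adjacent to every vertex of [0, 2, 3, 9, 10, 13, 14, 16, 19], which already need 3 colors among themselves, so 17 needs a new color (χ ≥ 4).
Hence χ(G) ≥ 4 > 3, so no proper 3-coloring exists.

No, G is not 3-colorable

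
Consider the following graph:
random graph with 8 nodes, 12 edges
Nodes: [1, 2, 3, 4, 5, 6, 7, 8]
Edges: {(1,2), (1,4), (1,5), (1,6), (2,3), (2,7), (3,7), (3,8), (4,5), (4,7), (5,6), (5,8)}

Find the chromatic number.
χ(G) = 3

Clique number ω(G) = 3 (lower bound: χ ≥ ω).
The clique on [1, 4, 5] has size 3, forcing χ ≥ 3, and the coloring below uses 3 colors, so χ(G) = 3.
A valid 3-coloring: color 1: [1, 7, 8]; color 2: [3, 5]; color 3: [2, 4, 6].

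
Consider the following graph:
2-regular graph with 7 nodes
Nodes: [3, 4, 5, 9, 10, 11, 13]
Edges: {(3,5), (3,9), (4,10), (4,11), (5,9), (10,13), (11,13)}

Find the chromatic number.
Clique number ω(G) = 3 (lower bound: χ ≥ ω).
The clique on [3, 5, 9] has size 3, forcing χ ≥ 3, and the coloring below uses 3 colors, so χ(G) = 3.
A valid 3-coloring: color 1: [3, 4, 13]; color 2: [5, 10, 11]; color 3: [9].

χ(G) = 3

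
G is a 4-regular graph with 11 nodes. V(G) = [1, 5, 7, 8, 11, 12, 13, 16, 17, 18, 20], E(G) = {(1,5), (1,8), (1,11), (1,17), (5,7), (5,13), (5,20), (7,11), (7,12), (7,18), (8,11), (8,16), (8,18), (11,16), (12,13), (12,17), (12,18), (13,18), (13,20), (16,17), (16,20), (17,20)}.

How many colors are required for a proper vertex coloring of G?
χ(G) = 3

Clique number ω(G) = 3 (lower bound: χ ≥ ω).
The clique on [1, 8, 11] has size 3, forcing χ ≥ 3, and the coloring below uses 3 colors, so χ(G) = 3.
A valid 3-coloring: color 1: [8, 12, 20]; color 2: [1, 7, 13, 16]; color 3: [5, 11, 17, 18].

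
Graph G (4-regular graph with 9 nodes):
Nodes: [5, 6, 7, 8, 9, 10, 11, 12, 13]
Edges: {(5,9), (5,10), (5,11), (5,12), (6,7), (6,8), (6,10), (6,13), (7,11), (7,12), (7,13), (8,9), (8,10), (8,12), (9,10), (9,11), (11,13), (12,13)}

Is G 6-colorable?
Yes, G is 6-colorable

A valid 6-coloring: color 1: [7, 10]; color 2: [6, 11, 12]; color 3: [9, 13]; color 4: [5, 8].
(χ(G) = 4 ≤ 6.)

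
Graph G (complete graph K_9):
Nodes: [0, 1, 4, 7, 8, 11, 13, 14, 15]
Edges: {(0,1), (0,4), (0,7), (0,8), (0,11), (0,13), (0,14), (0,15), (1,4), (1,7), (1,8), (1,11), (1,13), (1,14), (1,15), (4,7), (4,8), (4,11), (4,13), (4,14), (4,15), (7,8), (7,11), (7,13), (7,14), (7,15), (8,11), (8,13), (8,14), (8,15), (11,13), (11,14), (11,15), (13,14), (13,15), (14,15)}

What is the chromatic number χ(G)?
Clique number ω(G) = 9 (lower bound: χ ≥ ω).
The clique on [0, 1, 4, 7, 8, 11, 13, 14, 15] has size 9, forcing χ ≥ 9, and the coloring below uses 9 colors, so χ(G) = 9.
A valid 9-coloring: color 1: [15]; color 2: [0]; color 3: [1]; color 4: [14]; color 5: [8]; color 6: [7]; color 7: [13]; color 8: [4]; color 9: [11].

χ(G) = 9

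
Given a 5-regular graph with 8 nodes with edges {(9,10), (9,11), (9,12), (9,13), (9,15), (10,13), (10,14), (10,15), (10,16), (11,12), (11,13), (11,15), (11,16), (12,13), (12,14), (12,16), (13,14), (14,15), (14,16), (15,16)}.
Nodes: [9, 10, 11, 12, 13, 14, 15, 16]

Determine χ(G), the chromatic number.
χ(G) = 4

Clique number ω(G) = 4 (lower bound: χ ≥ ω).
The clique on [10, 14, 15, 16] has size 4, forcing χ ≥ 4, and the coloring below uses 4 colors, so χ(G) = 4.
A valid 4-coloring: color 1: [9, 16]; color 2: [11, 14]; color 3: [13, 15]; color 4: [10, 12].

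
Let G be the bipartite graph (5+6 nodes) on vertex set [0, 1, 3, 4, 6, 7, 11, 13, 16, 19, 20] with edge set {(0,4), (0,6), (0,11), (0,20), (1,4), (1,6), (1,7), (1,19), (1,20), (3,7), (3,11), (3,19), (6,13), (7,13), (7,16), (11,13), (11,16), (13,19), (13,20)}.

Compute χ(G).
χ(G) = 2

Clique number ω(G) = 2 (lower bound: χ ≥ ω).
The graph is bipartite (no odd cycle), so 2 colors suffice: χ(G) = 2.
A valid 2-coloring: color 1: [0, 1, 3, 13, 16]; color 2: [4, 6, 7, 11, 19, 20].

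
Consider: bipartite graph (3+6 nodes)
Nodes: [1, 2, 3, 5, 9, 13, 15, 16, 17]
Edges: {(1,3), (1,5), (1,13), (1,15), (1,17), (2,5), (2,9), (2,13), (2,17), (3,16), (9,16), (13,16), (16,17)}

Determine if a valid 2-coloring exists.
A valid 2-coloring: color 1: [1, 2, 16]; color 2: [3, 5, 9, 13, 15, 17].
(χ(G) = 2 ≤ 2.)

Yes, G is 2-colorable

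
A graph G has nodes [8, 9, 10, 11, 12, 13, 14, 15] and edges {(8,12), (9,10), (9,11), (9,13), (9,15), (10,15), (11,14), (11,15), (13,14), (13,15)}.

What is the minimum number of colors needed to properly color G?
χ(G) = 3

Clique number ω(G) = 3 (lower bound: χ ≥ ω).
The clique on [9, 10, 15] has size 3, forcing χ ≥ 3, and the coloring below uses 3 colors, so χ(G) = 3.
A valid 3-coloring: color 1: [8, 14, 15]; color 2: [9, 12]; color 3: [10, 11, 13].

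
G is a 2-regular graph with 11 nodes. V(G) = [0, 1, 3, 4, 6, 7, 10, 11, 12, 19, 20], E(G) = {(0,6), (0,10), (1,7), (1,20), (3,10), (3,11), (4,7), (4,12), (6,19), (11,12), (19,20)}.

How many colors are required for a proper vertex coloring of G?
χ(G) = 3

Clique number ω(G) = 2 (lower bound: χ ≥ ω).
Odd cycle [19, 6, 0, 10, 3, 11, 12, 4, 7, 1, 20] needs 3 colors (χ ≥ 3).
The coloring below uses 3 colors, so χ(G) = 3.
A valid 3-coloring: color 1: [0, 1, 3, 4, 19]; color 2: [6, 7, 10, 11, 20]; color 3: [12].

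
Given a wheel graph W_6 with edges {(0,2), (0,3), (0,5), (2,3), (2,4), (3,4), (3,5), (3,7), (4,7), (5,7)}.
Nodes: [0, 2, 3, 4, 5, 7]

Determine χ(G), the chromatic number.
Clique number ω(G) = 3 (lower bound: χ ≥ ω).
Odd cycle [2, 0, 5, 7, 4] needs 3 colors (χ ≥ 3).
Vertex 3 is adjacent to every vertex of [0, 2, 4, 5, 7], which already need 3 colors among themselves, so 3 needs a new color (χ ≥ 4).
The coloring below uses 4 colors, so χ(G) = 4.
A valid 4-coloring: color 1: [3]; color 2: [2, 7]; color 3: [0, 4]; color 4: [5].

χ(G) = 4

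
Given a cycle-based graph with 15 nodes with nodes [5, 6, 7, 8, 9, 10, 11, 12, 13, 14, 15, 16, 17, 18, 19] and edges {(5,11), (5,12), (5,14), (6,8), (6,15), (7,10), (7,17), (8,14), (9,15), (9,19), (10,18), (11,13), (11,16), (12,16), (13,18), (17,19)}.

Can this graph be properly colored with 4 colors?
Yes, G is 4-colorable

A valid 4-coloring: color 1: [5, 7, 8, 15, 16, 18, 19]; color 2: [6, 9, 10, 11, 12, 14, 17]; color 3: [13].
(χ(G) = 3 ≤ 4.)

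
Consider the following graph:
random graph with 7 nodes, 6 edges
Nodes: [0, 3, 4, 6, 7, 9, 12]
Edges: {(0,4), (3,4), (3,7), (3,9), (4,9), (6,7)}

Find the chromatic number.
Clique number ω(G) = 3 (lower bound: χ ≥ ω).
The clique on [3, 4, 9] has size 3, forcing χ ≥ 3, and the coloring below uses 3 colors, so χ(G) = 3.
A valid 3-coloring: color 1: [4, 7, 12]; color 2: [0, 3, 6]; color 3: [9].

χ(G) = 3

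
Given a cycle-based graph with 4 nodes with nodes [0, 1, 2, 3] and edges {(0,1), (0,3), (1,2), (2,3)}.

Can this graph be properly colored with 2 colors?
Yes, G is 2-colorable

A valid 2-coloring: color 1: [0, 2]; color 2: [1, 3].
(χ(G) = 2 ≤ 2.)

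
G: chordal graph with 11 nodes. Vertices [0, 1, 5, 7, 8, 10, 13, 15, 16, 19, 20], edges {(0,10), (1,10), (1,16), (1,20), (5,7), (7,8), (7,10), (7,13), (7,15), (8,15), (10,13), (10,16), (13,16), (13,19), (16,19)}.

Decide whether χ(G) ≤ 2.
No, G is not 2-colorable

The clique on vertices [1, 10, 16] has size 3 > 2, so it alone needs 3 colors.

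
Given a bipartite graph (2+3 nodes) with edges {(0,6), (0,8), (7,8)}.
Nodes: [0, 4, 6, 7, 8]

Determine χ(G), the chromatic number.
Clique number ω(G) = 2 (lower bound: χ ≥ ω).
The graph is bipartite (no odd cycle), so 2 colors suffice: χ(G) = 2.
A valid 2-coloring: color 1: [4, 6, 8]; color 2: [0, 7].

χ(G) = 2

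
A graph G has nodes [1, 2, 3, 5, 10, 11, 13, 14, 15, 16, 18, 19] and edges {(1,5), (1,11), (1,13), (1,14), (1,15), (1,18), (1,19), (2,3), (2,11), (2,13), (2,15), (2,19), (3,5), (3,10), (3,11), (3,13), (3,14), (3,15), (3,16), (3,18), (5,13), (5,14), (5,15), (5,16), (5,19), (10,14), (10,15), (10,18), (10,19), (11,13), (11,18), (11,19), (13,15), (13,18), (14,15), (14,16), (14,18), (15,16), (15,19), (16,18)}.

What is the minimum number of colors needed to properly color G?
Clique number ω(G) = 5 (lower bound: χ ≥ ω).
The clique on [3, 5, 14, 15, 16] has size 5, forcing χ ≥ 5, and the coloring below uses 5 colors, so χ(G) = 5.
A valid 5-coloring: color 1: [15, 18]; color 2: [3, 19]; color 3: [13, 14]; color 4: [5, 10, 11]; color 5: [1, 2, 16].

χ(G) = 5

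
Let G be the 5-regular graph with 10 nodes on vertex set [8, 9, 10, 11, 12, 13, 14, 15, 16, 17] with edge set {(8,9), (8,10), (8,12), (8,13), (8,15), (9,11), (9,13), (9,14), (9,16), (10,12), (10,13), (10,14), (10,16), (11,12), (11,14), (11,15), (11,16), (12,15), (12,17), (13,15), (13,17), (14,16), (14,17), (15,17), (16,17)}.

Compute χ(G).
Clique number ω(G) = 4 (lower bound: χ ≥ ω).
The clique on [9, 11, 14, 16] has size 4, forcing χ ≥ 4, and the coloring below uses 4 colors, so χ(G) = 4.
A valid 4-coloring: color 1: [8, 11, 17]; color 2: [9, 10, 15]; color 3: [12, 13, 16]; color 4: [14].

χ(G) = 4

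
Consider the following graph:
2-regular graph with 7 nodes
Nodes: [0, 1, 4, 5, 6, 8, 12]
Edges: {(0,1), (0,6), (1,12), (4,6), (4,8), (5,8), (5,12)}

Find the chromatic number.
Clique number ω(G) = 2 (lower bound: χ ≥ ω).
Odd cycle [4, 6, 0, 1, 12, 5, 8] needs 3 colors (χ ≥ 3).
The coloring below uses 3 colors, so χ(G) = 3.
A valid 3-coloring: color 1: [0, 4, 5]; color 2: [6, 8, 12]; color 3: [1].

χ(G) = 3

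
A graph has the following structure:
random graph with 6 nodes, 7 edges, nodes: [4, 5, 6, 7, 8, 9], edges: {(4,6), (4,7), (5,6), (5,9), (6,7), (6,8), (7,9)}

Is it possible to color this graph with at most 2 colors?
The clique on vertices [4, 6, 7] has size 3 > 2, so it alone needs 3 colors.

No, G is not 2-colorable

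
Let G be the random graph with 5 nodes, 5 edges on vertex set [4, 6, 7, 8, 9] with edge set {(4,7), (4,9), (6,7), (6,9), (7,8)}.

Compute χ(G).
χ(G) = 2

Clique number ω(G) = 2 (lower bound: χ ≥ ω).
The graph is bipartite (no odd cycle), so 2 colors suffice: χ(G) = 2.
A valid 2-coloring: color 1: [7, 9]; color 2: [4, 6, 8].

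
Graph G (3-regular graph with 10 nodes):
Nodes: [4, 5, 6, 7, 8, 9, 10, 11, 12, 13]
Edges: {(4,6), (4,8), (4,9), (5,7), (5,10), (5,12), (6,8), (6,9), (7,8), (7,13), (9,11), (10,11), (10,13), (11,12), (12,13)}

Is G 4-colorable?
Yes, G is 4-colorable

A valid 4-coloring: color 1: [5, 8, 9, 13]; color 2: [4, 7, 10, 12]; color 3: [6, 11].
(χ(G) = 3 ≤ 4.)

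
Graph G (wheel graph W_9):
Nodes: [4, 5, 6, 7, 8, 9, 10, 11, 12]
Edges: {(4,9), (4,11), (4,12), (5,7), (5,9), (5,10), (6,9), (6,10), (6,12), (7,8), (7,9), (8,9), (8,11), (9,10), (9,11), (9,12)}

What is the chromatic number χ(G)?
χ(G) = 3

Clique number ω(G) = 3 (lower bound: χ ≥ ω).
The clique on [4, 9, 11] has size 3, forcing χ ≥ 3, and the coloring below uses 3 colors, so χ(G) = 3.
A valid 3-coloring: color 1: [9]; color 2: [7, 10, 11, 12]; color 3: [4, 5, 6, 8].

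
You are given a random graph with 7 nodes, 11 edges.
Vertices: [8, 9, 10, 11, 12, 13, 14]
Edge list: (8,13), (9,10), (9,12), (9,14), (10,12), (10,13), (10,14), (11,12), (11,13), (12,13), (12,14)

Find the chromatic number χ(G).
χ(G) = 4

Clique number ω(G) = 4 (lower bound: χ ≥ ω).
The clique on [9, 10, 12, 14] has size 4, forcing χ ≥ 4, and the coloring below uses 4 colors, so χ(G) = 4.
A valid 4-coloring: color 1: [8, 12]; color 2: [10, 11]; color 3: [9, 13]; color 4: [14].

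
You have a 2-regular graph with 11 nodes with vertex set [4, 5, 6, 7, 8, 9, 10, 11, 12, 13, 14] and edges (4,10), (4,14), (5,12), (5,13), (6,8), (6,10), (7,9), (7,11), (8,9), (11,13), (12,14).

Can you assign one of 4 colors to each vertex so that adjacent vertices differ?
A valid 4-coloring: color 1: [4, 6, 7, 12, 13]; color 2: [5, 9, 10, 11, 14]; color 3: [8].
(χ(G) = 3 ≤ 4.)

Yes, G is 4-colorable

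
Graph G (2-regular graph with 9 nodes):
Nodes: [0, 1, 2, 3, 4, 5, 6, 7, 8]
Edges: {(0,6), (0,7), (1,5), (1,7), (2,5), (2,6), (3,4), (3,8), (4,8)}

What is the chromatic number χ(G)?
Clique number ω(G) = 3 (lower bound: χ ≥ ω).
The clique on [3, 4, 8] has size 3, forcing χ ≥ 3, and the coloring below uses 3 colors, so χ(G) = 3.
A valid 3-coloring: color 1: [3, 5, 6, 7]; color 2: [0, 1, 2, 4]; color 3: [8].

χ(G) = 3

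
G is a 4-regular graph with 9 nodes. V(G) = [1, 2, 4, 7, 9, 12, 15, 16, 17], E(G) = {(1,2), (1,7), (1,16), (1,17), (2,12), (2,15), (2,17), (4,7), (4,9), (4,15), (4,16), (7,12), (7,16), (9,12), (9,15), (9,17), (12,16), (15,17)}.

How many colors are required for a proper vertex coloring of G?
Clique number ω(G) = 3 (lower bound: χ ≥ ω).
Suppose a proper 3-coloring c exists. The clique [1, 2, 17] takes 3 distinct colors; by symmetry let c(1) = 1, c(2) = 2, c(17) = 3.
- Vertex 15: neighbors [2, 17] already have colors [2, 3] ⇒ c(15) = 1.
- Vertex 9: neighbors [15, 17] already have colors [1, 3] ⇒ c(9) = 2.
- Vertex 4: neighbors [15, 9] already have colors [1, 2] ⇒ c(4) = 3.
- Vertex 7: neighbors [1, 4] already have colors [1, 3] ⇒ c(7) = 2.
- Vertex 16: neighbors [1, 7, 4] already have colors [1, 2, 3] — all 3 colors blocked. Contradiction.
The forced assignments end in a contradiction, so G has no proper 3-coloring (χ ≥ 4).
The coloring below uses 4 colors, so χ(G) = 4.
A valid 4-coloring: color 1: [1, 12, 15]; color 2: [4, 17]; color 3: [2, 9, 16]; color 4: [7].

χ(G) = 4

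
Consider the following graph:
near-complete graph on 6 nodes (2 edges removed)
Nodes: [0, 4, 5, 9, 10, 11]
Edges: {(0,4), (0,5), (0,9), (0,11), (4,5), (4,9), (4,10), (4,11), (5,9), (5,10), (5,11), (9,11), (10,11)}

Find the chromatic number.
χ(G) = 5

Clique number ω(G) = 5 (lower bound: χ ≥ ω).
The clique on [0, 4, 5, 9, 11] has size 5, forcing χ ≥ 5, and the coloring below uses 5 colors, so χ(G) = 5.
A valid 5-coloring: color 1: [4]; color 2: [5]; color 3: [11]; color 4: [9, 10]; color 5: [0].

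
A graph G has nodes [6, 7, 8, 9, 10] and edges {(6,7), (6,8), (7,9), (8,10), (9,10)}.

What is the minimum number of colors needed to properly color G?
Clique number ω(G) = 2 (lower bound: χ ≥ ω).
Odd cycle [6, 8, 10, 9, 7] needs 3 colors (χ ≥ 3).
The coloring below uses 3 colors, so χ(G) = 3.
A valid 3-coloring: color 1: [6, 9]; color 2: [7, 8]; color 3: [10].

χ(G) = 3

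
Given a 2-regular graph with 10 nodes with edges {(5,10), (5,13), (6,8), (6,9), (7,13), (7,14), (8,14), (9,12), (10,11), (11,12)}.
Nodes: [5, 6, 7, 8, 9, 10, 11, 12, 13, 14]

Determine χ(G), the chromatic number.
χ(G) = 2

Clique number ω(G) = 2 (lower bound: χ ≥ ω).
The graph is bipartite (no odd cycle), so 2 colors suffice: χ(G) = 2.
A valid 2-coloring: color 1: [6, 10, 12, 13, 14]; color 2: [5, 7, 8, 9, 11].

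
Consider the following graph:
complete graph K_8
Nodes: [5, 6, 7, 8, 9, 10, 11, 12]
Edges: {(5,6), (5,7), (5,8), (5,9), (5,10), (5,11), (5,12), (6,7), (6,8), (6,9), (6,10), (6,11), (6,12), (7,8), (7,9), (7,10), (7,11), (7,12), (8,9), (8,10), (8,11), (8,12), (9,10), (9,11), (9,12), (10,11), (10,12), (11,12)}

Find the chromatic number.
Clique number ω(G) = 8 (lower bound: χ ≥ ω).
The clique on [5, 6, 7, 8, 9, 10, 11, 12] has size 8, forcing χ ≥ 8, and the coloring below uses 8 colors, so χ(G) = 8.
A valid 8-coloring: color 1: [12]; color 2: [10]; color 3: [11]; color 4: [6]; color 5: [7]; color 6: [5]; color 7: [9]; color 8: [8].

χ(G) = 8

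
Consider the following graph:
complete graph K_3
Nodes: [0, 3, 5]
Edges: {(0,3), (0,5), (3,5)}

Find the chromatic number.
χ(G) = 3

Clique number ω(G) = 3 (lower bound: χ ≥ ω).
The clique on [0, 3, 5] has size 3, forcing χ ≥ 3, and the coloring below uses 3 colors, so χ(G) = 3.
A valid 3-coloring: color 1: [5]; color 2: [3]; color 3: [0].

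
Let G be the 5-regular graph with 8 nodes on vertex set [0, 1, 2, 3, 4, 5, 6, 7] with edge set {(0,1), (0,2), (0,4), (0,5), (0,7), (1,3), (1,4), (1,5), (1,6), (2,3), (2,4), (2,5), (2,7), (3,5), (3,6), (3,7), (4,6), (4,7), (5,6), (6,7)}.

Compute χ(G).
Clique number ω(G) = 4 (lower bound: χ ≥ ω).
The clique on [0, 2, 4, 7] has size 4, forcing χ ≥ 4, and the coloring below uses 4 colors, so χ(G) = 4.
A valid 4-coloring: color 1: [5, 7]; color 2: [0, 6]; color 3: [3, 4]; color 4: [1, 2].

χ(G) = 4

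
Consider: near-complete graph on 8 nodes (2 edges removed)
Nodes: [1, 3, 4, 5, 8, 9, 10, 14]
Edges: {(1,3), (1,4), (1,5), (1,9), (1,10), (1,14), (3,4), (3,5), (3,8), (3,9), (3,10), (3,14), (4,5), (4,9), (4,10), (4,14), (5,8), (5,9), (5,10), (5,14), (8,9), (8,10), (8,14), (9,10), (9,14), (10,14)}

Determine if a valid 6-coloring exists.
The clique on vertices [1, 3, 4, 5, 9, 10, 14] has size 7 > 6, so it alone needs 7 colors.

No, G is not 6-colorable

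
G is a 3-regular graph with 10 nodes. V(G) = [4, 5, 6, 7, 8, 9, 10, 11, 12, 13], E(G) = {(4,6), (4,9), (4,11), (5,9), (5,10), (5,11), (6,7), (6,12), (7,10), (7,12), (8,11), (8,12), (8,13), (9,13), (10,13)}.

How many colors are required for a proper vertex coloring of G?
χ(G) = 3

Clique number ω(G) = 3 (lower bound: χ ≥ ω).
The clique on [6, 7, 12] has size 3, forcing χ ≥ 3, and the coloring below uses 3 colors, so χ(G) = 3.
A valid 3-coloring: color 1: [4, 5, 7, 8]; color 2: [9, 10, 11, 12]; color 3: [6, 13].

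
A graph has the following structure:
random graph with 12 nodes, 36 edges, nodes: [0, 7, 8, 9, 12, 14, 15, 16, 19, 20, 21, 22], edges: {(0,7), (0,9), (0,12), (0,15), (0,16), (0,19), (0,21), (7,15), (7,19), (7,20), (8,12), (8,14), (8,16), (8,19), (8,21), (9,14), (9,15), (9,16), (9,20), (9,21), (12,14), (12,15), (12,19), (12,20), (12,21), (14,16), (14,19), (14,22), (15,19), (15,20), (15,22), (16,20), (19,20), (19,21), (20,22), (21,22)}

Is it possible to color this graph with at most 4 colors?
A valid 4-coloring: color 1: [16, 19, 22]; color 2: [0, 8, 20]; color 3: [7, 9, 12]; color 4: [14, 15, 21].
(χ(G) = 4 ≤ 4.)

Yes, G is 4-colorable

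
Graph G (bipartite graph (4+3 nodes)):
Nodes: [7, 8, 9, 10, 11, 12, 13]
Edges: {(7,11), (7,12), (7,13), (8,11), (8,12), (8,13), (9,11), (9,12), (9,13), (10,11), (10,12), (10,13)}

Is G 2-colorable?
Yes, G is 2-colorable

A valid 2-coloring: color 1: [11, 12, 13]; color 2: [7, 8, 9, 10].
(χ(G) = 2 ≤ 2.)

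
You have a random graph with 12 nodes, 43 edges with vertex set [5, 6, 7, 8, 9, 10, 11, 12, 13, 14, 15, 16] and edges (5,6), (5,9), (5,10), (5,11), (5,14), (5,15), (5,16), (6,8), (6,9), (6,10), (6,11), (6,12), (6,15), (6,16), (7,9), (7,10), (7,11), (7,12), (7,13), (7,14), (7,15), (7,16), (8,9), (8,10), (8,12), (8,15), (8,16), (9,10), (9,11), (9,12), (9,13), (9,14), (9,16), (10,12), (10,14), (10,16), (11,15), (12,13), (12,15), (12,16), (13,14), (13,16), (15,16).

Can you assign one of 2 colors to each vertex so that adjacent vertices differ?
The clique on vertices [6, 8, 9, 10, 12, 16] has size 6 > 2, so it alone needs 6 colors.

No, G is not 2-colorable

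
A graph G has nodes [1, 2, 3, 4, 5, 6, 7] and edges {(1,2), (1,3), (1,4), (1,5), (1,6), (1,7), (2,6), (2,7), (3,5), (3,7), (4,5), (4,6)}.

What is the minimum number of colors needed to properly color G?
Clique number ω(G) = 3 (lower bound: χ ≥ ω).
The clique on [1, 2, 6] has size 3, forcing χ ≥ 3, and the coloring below uses 3 colors, so χ(G) = 3.
A valid 3-coloring: color 1: [1]; color 2: [5, 6, 7]; color 3: [2, 3, 4].

χ(G) = 3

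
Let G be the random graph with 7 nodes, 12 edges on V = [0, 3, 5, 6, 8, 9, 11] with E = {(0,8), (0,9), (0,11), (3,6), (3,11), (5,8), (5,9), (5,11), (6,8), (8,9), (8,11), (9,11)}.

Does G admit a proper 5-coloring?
Yes, G is 5-colorable

A valid 5-coloring: color 1: [3, 8]; color 2: [6, 11]; color 3: [9]; color 4: [0, 5].
(χ(G) = 4 ≤ 5.)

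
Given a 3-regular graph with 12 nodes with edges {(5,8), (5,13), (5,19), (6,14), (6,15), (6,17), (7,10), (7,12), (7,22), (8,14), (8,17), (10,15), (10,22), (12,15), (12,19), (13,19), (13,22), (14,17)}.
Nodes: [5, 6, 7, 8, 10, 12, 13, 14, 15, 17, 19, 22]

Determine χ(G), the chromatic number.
Clique number ω(G) = 3 (lower bound: χ ≥ ω).
The clique on [5, 13, 19] has size 3, forcing χ ≥ 3, and the coloring below uses 3 colors, so χ(G) = 3.
A valid 3-coloring: color 1: [5, 7, 15, 17]; color 2: [6, 8, 10, 12, 13]; color 3: [14, 19, 22].

χ(G) = 3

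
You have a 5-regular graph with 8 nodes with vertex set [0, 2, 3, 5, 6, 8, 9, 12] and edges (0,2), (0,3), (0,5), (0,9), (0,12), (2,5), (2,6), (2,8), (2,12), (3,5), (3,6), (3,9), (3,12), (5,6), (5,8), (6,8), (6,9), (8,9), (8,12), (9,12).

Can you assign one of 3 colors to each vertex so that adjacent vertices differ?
The clique on vertices [0, 3, 9, 12] has size 4 > 3, so it alone needs 4 colors.

No, G is not 3-colorable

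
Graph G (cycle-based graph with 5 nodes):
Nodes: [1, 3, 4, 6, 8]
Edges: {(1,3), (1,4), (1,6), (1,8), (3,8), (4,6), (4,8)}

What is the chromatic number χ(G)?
Clique number ω(G) = 3 (lower bound: χ ≥ ω).
The clique on [1, 3, 8] has size 3, forcing χ ≥ 3, and the coloring below uses 3 colors, so χ(G) = 3.
A valid 3-coloring: color 1: [1]; color 2: [3, 4]; color 3: [6, 8].

χ(G) = 3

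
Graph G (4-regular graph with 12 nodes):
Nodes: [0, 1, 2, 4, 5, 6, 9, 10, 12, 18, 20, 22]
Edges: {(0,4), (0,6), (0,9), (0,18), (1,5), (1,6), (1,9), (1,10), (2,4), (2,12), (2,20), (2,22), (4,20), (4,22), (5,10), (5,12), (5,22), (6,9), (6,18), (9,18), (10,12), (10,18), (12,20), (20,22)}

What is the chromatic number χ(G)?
Clique number ω(G) = 4 (lower bound: χ ≥ ω).
The clique on [0, 6, 9, 18] has size 4, forcing χ ≥ 4, and the coloring below uses 4 colors, so χ(G) = 4.
A valid 4-coloring: color 1: [4, 9, 10]; color 2: [0, 1, 12, 22]; color 3: [2, 5, 6]; color 4: [18, 20].

χ(G) = 4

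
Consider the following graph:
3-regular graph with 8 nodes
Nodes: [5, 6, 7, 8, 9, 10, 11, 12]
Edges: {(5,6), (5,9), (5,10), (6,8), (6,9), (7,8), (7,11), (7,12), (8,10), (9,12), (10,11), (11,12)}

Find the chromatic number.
χ(G) = 3

Clique number ω(G) = 3 (lower bound: χ ≥ ω).
The clique on [5, 6, 9] has size 3, forcing χ ≥ 3, and the coloring below uses 3 colors, so χ(G) = 3.
A valid 3-coloring: color 1: [6, 10, 12]; color 2: [8, 9, 11]; color 3: [5, 7].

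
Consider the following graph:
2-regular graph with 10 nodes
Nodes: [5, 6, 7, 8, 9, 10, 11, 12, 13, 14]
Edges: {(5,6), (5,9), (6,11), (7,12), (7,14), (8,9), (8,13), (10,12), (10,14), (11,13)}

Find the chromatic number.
Clique number ω(G) = 2 (lower bound: χ ≥ ω).
The graph is bipartite (no odd cycle), so 2 colors suffice: χ(G) = 2.
A valid 2-coloring: color 1: [5, 8, 11, 12, 14]; color 2: [6, 7, 9, 10, 13].

χ(G) = 2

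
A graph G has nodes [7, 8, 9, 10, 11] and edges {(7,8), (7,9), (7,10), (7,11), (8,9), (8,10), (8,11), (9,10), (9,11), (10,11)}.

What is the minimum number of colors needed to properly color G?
χ(G) = 5

Clique number ω(G) = 5 (lower bound: χ ≥ ω).
The clique on [7, 8, 9, 10, 11] has size 5, forcing χ ≥ 5, and the coloring below uses 5 colors, so χ(G) = 5.
A valid 5-coloring: color 1: [8]; color 2: [10]; color 3: [7]; color 4: [11]; color 5: [9].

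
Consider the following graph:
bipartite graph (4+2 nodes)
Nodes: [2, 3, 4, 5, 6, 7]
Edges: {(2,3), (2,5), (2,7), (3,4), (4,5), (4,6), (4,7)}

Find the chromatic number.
χ(G) = 2

Clique number ω(G) = 2 (lower bound: χ ≥ ω).
The graph is bipartite (no odd cycle), so 2 colors suffice: χ(G) = 2.
A valid 2-coloring: color 1: [2, 4]; color 2: [3, 5, 6, 7].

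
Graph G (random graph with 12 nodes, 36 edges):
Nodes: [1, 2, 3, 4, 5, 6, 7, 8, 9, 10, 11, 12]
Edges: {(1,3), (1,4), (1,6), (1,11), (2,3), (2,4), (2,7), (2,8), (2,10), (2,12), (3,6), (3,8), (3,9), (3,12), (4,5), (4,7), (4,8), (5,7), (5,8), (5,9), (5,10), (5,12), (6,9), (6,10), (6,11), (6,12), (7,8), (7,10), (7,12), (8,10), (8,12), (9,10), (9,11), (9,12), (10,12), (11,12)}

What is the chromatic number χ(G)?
χ(G) = 5

Clique number ω(G) = 5 (lower bound: χ ≥ ω).
The clique on [2, 7, 8, 10, 12] has size 5, forcing χ ≥ 5, and the coloring below uses 5 colors, so χ(G) = 5.
A valid 5-coloring: color 1: [4, 12]; color 2: [3, 10, 11]; color 3: [1, 8, 9]; color 4: [6, 7]; color 5: [2, 5].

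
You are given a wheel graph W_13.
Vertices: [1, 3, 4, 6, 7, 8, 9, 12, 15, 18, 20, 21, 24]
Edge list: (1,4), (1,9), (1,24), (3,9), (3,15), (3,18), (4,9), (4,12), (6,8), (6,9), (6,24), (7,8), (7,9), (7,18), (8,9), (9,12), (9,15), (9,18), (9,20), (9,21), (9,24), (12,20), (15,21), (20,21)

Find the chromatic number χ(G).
χ(G) = 3

Clique number ω(G) = 3 (lower bound: χ ≥ ω).
The clique on [1, 9, 24] has size 3, forcing χ ≥ 3, and the coloring below uses 3 colors, so χ(G) = 3.
A valid 3-coloring: color 1: [9]; color 2: [4, 8, 15, 18, 20, 24]; color 3: [1, 3, 6, 7, 12, 21].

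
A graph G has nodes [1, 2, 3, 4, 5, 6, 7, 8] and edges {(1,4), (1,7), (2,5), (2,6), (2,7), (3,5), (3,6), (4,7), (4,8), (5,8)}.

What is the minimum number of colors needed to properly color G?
Clique number ω(G) = 3 (lower bound: χ ≥ ω).
The clique on [1, 4, 7] has size 3, forcing χ ≥ 3, and the coloring below uses 3 colors, so χ(G) = 3.
A valid 3-coloring: color 1: [2, 3, 4]; color 2: [5, 6, 7]; color 3: [1, 8].

χ(G) = 3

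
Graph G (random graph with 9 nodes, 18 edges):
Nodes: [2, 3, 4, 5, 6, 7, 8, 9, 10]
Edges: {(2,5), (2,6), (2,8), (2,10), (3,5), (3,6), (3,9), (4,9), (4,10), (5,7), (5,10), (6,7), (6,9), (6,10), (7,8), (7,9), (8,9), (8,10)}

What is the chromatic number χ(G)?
χ(G) = 3

Clique number ω(G) = 3 (lower bound: χ ≥ ω).
The clique on [7, 8, 9] has size 3, forcing χ ≥ 3, and the coloring below uses 3 colors, so χ(G) = 3.
A valid 3-coloring: color 1: [4, 5, 6, 8]; color 2: [9, 10]; color 3: [2, 3, 7].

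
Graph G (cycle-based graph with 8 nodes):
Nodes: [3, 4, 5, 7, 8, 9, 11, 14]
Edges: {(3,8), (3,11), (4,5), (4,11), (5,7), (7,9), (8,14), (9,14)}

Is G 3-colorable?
A valid 3-coloring: color 1: [5, 8, 9, 11]; color 2: [3, 4, 7, 14].
(χ(G) = 2 ≤ 3.)

Yes, G is 3-colorable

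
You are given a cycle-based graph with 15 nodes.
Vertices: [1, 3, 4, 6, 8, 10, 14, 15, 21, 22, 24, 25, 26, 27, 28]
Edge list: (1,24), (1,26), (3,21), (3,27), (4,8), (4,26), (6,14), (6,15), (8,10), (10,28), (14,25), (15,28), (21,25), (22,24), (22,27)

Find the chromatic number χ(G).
Clique number ω(G) = 2 (lower bound: χ ≥ ω).
Odd cycle [3, 27, 22, 24, 1, 26, 4, 8, 10, 28, 15, 6, 14, 25, 21] needs 3 colors (χ ≥ 3).
The coloring below uses 3 colors, so χ(G) = 3.
A valid 3-coloring: color 1: [1, 3, 4, 10, 15, 22, 25]; color 2: [6, 8, 21, 24, 26, 27, 28]; color 3: [14].

χ(G) = 3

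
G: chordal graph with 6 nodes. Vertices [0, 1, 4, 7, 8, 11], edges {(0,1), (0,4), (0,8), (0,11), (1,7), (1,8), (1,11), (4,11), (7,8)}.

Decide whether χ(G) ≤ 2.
The clique on vertices [0, 1, 8] has size 3 > 2, so it alone needs 3 colors.

No, G is not 2-colorable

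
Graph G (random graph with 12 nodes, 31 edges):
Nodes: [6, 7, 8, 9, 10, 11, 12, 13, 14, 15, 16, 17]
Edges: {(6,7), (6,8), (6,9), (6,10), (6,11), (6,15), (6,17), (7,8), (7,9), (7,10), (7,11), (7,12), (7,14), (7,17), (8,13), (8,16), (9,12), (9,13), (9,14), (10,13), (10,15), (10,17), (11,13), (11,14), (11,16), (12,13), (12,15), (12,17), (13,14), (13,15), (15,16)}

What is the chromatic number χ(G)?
χ(G) = 4

Clique number ω(G) = 4 (lower bound: χ ≥ ω).
The clique on [6, 7, 10, 17] has size 4, forcing χ ≥ 4, and the coloring below uses 4 colors, so χ(G) = 4.
A valid 4-coloring: color 1: [7, 13, 16]; color 2: [6, 12, 14]; color 3: [8, 9, 10, 11]; color 4: [15, 17].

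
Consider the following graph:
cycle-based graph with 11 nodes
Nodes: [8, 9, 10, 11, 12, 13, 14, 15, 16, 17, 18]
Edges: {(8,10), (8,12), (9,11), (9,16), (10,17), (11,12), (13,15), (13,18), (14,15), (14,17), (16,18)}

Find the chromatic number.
χ(G) = 3

Clique number ω(G) = 2 (lower bound: χ ≥ ω).
Odd cycle [18, 16, 9, 11, 12, 8, 10, 17, 14, 15, 13] needs 3 colors (χ ≥ 3).
The coloring below uses 3 colors, so χ(G) = 3.
A valid 3-coloring: color 1: [9, 10, 12, 15, 18]; color 2: [8, 11, 13, 16, 17]; color 3: [14].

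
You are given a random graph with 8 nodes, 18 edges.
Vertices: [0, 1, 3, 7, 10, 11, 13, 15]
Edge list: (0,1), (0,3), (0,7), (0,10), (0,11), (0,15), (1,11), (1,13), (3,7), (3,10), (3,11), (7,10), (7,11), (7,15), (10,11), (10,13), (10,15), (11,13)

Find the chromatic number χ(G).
Clique number ω(G) = 5 (lower bound: χ ≥ ω).
The clique on [0, 3, 7, 10, 11] has size 5, forcing χ ≥ 5, and the coloring below uses 5 colors, so χ(G) = 5.
A valid 5-coloring: color 1: [11, 15]; color 2: [1, 10]; color 3: [0, 13]; color 4: [7]; color 5: [3].

χ(G) = 5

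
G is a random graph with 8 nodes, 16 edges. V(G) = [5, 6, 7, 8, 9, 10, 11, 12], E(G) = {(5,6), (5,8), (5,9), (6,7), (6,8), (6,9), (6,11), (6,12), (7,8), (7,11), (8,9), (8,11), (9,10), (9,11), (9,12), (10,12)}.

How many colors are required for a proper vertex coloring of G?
Clique number ω(G) = 4 (lower bound: χ ≥ ω).
The clique on [6, 8, 9, 11] has size 4, forcing χ ≥ 4, and the coloring below uses 4 colors, so χ(G) = 4.
A valid 4-coloring: color 1: [7, 9]; color 2: [6, 10]; color 3: [8, 12]; color 4: [5, 11].

χ(G) = 4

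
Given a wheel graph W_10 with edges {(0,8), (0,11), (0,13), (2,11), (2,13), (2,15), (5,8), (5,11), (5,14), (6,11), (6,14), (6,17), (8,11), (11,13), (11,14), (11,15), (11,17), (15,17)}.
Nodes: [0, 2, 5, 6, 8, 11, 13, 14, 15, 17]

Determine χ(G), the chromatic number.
Clique number ω(G) = 3 (lower bound: χ ≥ ω).
Odd cycle [8, 5, 14, 6, 17, 15, 2, 13, 0] needs 3 colors (χ ≥ 3).
Vertex 11 is adjacent to every vertex of [0, 2, 5, 6, 8, 13, 14, 15, 17], which already need 3 colors among themselves, so 11 needs a new color (χ ≥ 4).
The coloring below uses 4 colors, so χ(G) = 4.
A valid 4-coloring: color 1: [11]; color 2: [8, 13, 14, 17]; color 3: [0, 5, 6, 15]; color 4: [2].

χ(G) = 4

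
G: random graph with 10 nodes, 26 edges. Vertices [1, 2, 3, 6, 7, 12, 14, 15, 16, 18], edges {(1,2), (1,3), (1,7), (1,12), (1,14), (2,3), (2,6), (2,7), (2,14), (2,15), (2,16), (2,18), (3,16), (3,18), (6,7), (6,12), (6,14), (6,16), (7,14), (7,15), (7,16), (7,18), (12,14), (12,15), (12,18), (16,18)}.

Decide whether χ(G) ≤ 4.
A valid 4-coloring: color 1: [2, 12]; color 2: [3, 7]; color 3: [1, 6, 15, 18]; color 4: [14, 16].
(χ(G) = 4 ≤ 4.)

Yes, G is 4-colorable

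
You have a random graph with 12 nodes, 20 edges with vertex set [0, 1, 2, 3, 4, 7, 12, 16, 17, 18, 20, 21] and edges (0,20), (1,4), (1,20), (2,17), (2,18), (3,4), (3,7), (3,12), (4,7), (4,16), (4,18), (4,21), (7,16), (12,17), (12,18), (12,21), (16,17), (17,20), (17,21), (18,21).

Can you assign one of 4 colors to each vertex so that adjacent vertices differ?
A valid 4-coloring: color 1: [2, 4, 12, 20]; color 2: [0, 1, 7, 17, 18]; color 3: [3, 16, 21].
(χ(G) = 3 ≤ 4.)

Yes, G is 4-colorable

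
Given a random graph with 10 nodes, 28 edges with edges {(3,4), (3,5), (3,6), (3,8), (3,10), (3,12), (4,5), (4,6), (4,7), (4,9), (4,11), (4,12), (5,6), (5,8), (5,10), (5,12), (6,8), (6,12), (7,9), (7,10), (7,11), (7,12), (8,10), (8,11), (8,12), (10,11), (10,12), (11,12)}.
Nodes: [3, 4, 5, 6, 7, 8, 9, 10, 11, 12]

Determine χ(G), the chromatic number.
χ(G) = 5

Clique number ω(G) = 5 (lower bound: χ ≥ ω).
The clique on [3, 5, 8, 10, 12] has size 5, forcing χ ≥ 5, and the coloring below uses 5 colors, so χ(G) = 5.
A valid 5-coloring: color 1: [9, 12]; color 2: [4, 8]; color 3: [3, 7]; color 4: [5, 11]; color 5: [6, 10].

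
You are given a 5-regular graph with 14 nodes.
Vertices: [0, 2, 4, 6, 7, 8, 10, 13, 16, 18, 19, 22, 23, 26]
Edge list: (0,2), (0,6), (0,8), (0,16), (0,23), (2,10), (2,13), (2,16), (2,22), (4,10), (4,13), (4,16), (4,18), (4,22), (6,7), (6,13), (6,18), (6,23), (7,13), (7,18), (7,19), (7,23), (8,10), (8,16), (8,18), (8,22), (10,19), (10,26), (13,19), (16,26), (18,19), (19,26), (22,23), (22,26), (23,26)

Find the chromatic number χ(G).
Clique number ω(G) = 3 (lower bound: χ ≥ ω).
Suppose a proper 3-coloring c exists. The clique [0, 2, 16] takes 3 distinct colors; by symmetry let c(0) = 1, c(2) = 2, c(16) = 3.
- Vertex 8: neighbors [0, 16] already have colors [1, 3] ⇒ c(8) = 2.
- Vertex 4: neighbors [16] already have colors [3]; try each remaining color.
- Case c(4) = 1:
  - Vertex 13: neighbors [4, 2] already have colors [1, 2] ⇒ c(13) = 3.
  - Vertex 6: neighbors [0, 13] already have colors [1, 3] ⇒ c(6) = 2.
  - Vertex 7: neighbors [6, 13] already have colors [2, 3] ⇒ c(7) = 1.
  - Vertex 19: neighbors [7, 13] already have colors [1, 3] ⇒ c(19) = 2.
  - Vertex 26: neighbors [19, 16] already have colors [2, 3] ⇒ c(26) = 1.
  - Vertex 22: neighbors [4, 2] already have colors [1, 2] ⇒ c(22) = 3.
  - Vertex 23: neighbors [0, 6, 22] already have colors [1, 2, 3] — all 3 colors blocked. Contradiction.
- Case c(4) = 2:
  - Vertex 6: neighbors [0] already have colors [1]; try each remaining color.
  - Case c(6) = 2:
    - Vertex 23: neighbors [0, 6] already have colors [1, 2] ⇒ c(23) = 3.
    - Vertex 7: neighbors [6, 23] already have colors [2, 3] ⇒ c(7) = 1.
    - Vertex 13: neighbors [7, 2] already have colors [1, 2] ⇒ c(13) = 3.
    - Vertex 19: neighbors [7, 13] already have colors [1, 3] ⇒ c(19) = 2.
    - Vertex 26: neighbors [19, 16] already have colors [2, 3] ⇒ c(26) = 1.
    - Vertex 22: neighbors [26, 2, 23] already have colors [1, 2, 3] — all 3 colors blocked. Contradiction.
  - Case c(6) = 3:
    - Vertex 23: neighbors [0, 6] already have colors [1, 3] ⇒ c(23) = 2.
    - Vertex 7: neighbors [23, 6] already have colors [2, 3] ⇒ c(7) = 1.
    - Vertex 13: neighbors [7, 2, 6] already have colors [1, 2, 3] — all 3 colors blocked. Contradiction.
Every case ends in a contradiction, so G has no proper 3-coloring (χ ≥ 4).
The coloring below uses 4 colors, so χ(G) = 4.
A valid 4-coloring: color 1: [0, 4, 7, 26]; color 2: [2, 6, 8, 19]; color 3: [10, 13, 16, 18, 23]; color 4: [22].

χ(G) = 4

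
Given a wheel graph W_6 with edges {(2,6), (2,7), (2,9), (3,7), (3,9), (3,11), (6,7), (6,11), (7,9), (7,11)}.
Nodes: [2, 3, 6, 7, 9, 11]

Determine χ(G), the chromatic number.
χ(G) = 4

Clique number ω(G) = 3 (lower bound: χ ≥ ω).
Odd cycle [11, 6, 2, 9, 3] needs 3 colors (χ ≥ 3).
Vertex 7 is adjacent to every vertex of [2, 3, 6, 9, 11], which already need 3 colors among themselves, so 7 needs a new color (χ ≥ 4).
The coloring below uses 4 colors, so χ(G) = 4.
A valid 4-coloring: color 1: [7]; color 2: [9, 11]; color 3: [3, 6]; color 4: [2].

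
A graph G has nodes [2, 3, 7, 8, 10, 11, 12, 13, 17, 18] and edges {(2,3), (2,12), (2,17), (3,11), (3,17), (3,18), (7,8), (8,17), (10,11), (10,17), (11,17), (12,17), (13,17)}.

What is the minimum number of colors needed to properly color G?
χ(G) = 3

Clique number ω(G) = 3 (lower bound: χ ≥ ω).
The clique on [2, 3, 17] has size 3, forcing χ ≥ 3, and the coloring below uses 3 colors, so χ(G) = 3.
A valid 3-coloring: color 1: [7, 17, 18]; color 2: [3, 8, 10, 12, 13]; color 3: [2, 11].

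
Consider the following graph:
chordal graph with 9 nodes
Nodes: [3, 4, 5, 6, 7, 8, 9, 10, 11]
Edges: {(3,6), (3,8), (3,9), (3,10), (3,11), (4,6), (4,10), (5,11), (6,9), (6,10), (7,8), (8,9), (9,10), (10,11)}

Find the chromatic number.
Clique number ω(G) = 4 (lower bound: χ ≥ ω).
The clique on [3, 6, 9, 10] has size 4, forcing χ ≥ 4, and the coloring below uses 4 colors, so χ(G) = 4.
A valid 4-coloring: color 1: [5, 8, 10]; color 2: [3, 4, 7]; color 3: [6, 11]; color 4: [9].

χ(G) = 4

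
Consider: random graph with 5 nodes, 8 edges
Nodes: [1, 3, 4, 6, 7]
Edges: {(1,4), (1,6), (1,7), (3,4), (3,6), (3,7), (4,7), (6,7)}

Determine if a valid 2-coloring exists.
No, G is not 2-colorable

The clique on vertices [1, 4, 7] has size 3 > 2, so it alone needs 3 colors.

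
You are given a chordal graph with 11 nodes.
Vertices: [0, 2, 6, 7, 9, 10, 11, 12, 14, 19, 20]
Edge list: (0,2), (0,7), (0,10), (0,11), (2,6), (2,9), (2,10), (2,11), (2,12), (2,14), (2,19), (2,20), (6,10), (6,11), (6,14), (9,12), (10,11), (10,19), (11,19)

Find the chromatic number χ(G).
Clique number ω(G) = 4 (lower bound: χ ≥ ω).
The clique on [0, 2, 10, 11] has size 4, forcing χ ≥ 4, and the coloring below uses 4 colors, so χ(G) = 4.
A valid 4-coloring: color 1: [2, 7]; color 2: [11, 12, 14, 20]; color 3: [9, 10]; color 4: [0, 6, 19].

χ(G) = 4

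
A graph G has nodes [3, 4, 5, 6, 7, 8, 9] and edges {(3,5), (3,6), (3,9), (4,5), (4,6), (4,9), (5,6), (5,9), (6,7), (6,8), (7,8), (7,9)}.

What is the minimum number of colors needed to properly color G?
Clique number ω(G) = 3 (lower bound: χ ≥ ω).
The clique on [3, 5, 9] has size 3, forcing χ ≥ 3, and the coloring below uses 3 colors, so χ(G) = 3.
A valid 3-coloring: color 1: [6, 9]; color 2: [5, 8]; color 3: [3, 4, 7].

χ(G) = 3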